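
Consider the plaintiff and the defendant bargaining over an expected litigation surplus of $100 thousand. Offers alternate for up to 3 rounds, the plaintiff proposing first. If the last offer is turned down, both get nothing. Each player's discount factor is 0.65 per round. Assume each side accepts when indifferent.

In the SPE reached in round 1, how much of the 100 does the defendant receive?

Round 3 (the plaintiff proposes): the defendant will accept anything ≥ 0, so the plaintiff offers 0 and keeps 100.
Round 2 (the defendant proposes): the plaintiff can get 100 next round, worth 0.65 × 100 = 65 now. The defendant offers 65 and keeps 100 − 65 = 35.
Round 1 (the plaintiff proposes): the defendant can get 35 next round, worth 0.65 × 35 = 22.75 now, so the plaintiff offers 22.75, keeping 77.25.

22.75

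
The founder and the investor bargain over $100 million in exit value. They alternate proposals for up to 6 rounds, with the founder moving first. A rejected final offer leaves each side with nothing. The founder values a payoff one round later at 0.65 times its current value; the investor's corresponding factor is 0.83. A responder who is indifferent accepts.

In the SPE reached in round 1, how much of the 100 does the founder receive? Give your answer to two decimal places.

31.12

Round 6 (the investor proposes): rejection yields 0 for the founder; the investor offers 0 and keeps 100.
Round 5 (the founder proposes): the investor can get 100 next round, worth 0.83 × 100 = 83 now, so the founder offers 83, keeping 17.
Round 4 (the investor proposes): the founder can get 17 next round, worth 0.65 × 17 = 11.05 now. The investor offers 11.05 and keeps 100 − 11.05 = 88.95.
Round 3 (the founder proposes): the investor can get 88.95 next round, worth 0.83 × 88.95 = 73.8285 now; the founder offers that and keeps 26.1715.
Round 2 (the investor proposes): the founder can get 26.1715 next round, worth 0.65 × 26.1715 = 17.011475 now; the investor offers that and keeps 82.988525.
Round 1 (the founder proposes): the investor can get 82.988525 next round, worth 0.83 × 82.988525 = 68.88047575 now; the founder offers that and keeps 31.11952425.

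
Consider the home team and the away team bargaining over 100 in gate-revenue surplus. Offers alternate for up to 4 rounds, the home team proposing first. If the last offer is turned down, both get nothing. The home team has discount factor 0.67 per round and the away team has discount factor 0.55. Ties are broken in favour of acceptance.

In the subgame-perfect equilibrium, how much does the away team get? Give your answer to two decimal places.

38.42

Round 4 (the away team proposes): rejection yields 0 for the home team; the away team offers 0 and keeps 100.
Round 3 (the home team proposes): the away team can get 100 next round, worth 0.55 × 100 = 55 now. The home team offers 55 and keeps 100 − 55 = 45.
Round 2 (the away team proposes): the home team can get 45 next round, worth 0.67 × 45 = 30.15 now. The away team offers 30.15 and keeps 100 − 30.15 = 69.85.
Round 1 (the home team proposes): the away team can get 69.85 next round, worth 0.55 × 69.85 = 38.4175 now; the home team offers that and keeps 61.5825.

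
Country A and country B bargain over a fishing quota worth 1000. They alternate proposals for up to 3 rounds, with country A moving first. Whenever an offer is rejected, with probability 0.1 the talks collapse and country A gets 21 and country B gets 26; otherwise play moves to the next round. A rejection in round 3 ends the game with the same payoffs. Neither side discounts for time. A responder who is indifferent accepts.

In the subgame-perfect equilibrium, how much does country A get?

Round 3 (country A proposes): country B gets 26 if talks fail, so country A offers 26 and keeps 974.
Round 2 (country B proposes): rejecting gives country A an expected 0.9 × 974 + 0.1 × 21 = 878.7, so country B offers 878.7, keeping 121.3.
Round 1 (country A proposes): rejecting gives country B an expected 0.9 × 121.3 + 0.1 × 26 = 111.77; country A offers that and keeps 888.23.

888.23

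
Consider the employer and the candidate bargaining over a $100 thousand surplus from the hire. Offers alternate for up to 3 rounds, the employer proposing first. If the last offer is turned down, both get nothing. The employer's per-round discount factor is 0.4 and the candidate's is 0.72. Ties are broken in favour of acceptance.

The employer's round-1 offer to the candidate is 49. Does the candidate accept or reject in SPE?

Accept

Work out the candidate's continuation value if the offer is rejected.
Round 3 (the employer proposes): the candidate will accept anything ≥ 0, so the employer offers 0 and keeps 100.
Round 2 (the candidate proposes): the employer can get 100 next round, worth 0.4 × 100 = 40 now, so the candidate offers 40, keeping 60.
So by rejecting in round 1, the candidate gets 60 next round, worth 0.72 × 60 = 43.2 now.
Offer 49 ≥ 43.2, so the candidate accepts.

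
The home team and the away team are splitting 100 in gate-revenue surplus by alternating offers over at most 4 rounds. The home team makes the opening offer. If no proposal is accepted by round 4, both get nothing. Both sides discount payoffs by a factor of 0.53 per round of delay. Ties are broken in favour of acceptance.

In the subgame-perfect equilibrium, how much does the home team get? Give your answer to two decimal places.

60.20

Solve by backward induction from round 4.
Round 4 (the away team proposes): rejection yields 0 for the home team; the away team offers 0 and keeps 100.
Round 3 (the home team proposes): the away team can get 100 next round, worth 0.53 × 100 = 53 now; the home team offers that and keeps 47.
Round 2 (the away team proposes): the home team can get 47 next round, worth 0.53 × 47 = 24.91 now, so the away team offers 24.91, keeping 75.09.
Round 1 (the home team proposes): the away team can get 75.09 next round, worth 0.53 × 75.09 = 39.7977 now, so the home team offers 39.7977, keeping 60.2023.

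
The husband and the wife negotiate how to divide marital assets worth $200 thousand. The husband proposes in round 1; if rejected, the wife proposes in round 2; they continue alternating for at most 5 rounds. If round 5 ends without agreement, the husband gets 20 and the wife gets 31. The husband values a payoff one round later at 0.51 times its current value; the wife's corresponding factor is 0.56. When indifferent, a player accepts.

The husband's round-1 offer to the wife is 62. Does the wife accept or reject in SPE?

Reject

Round 5 (the husband proposes): the wife gets 31 if talks fail, so the husband offers 31 and keeps 169.
Round 4 (the wife proposes): the husband can get 169 next round, worth 0.51 × 169 = 86.19 now. The wife offers 86.19 and keeps 200 − 86.19 = 113.81.
Round 3 (the husband proposes): the wife can get 113.81 next round, worth 0.56 × 113.81 = 63.7336 now; the husband offers that and keeps 136.2664.
Round 2 (the wife proposes): the husband can get 136.2664 next round, worth 0.51 × 136.2664 = 69.495864 now, so the wife offers 69.495864, keeping 130.504136.
So by rejecting in round 1, the wife gets 130.504136 next round, worth 0.56 × 130.504136 = 73.08231616 now.
Offer 62 < 73.08231616, so the wife rejects.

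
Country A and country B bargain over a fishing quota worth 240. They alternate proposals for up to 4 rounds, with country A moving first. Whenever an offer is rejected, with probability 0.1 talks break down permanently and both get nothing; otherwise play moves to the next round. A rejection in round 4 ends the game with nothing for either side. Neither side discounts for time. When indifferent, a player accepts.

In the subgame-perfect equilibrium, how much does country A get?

43.44

Round 4 (country B proposes): rejection yields 0 for country A; country B offers 0 and keeps 240.
Round 3 (country A proposes): rejecting gives country B an expected 0.9 × 240 = 216. Country A offers 216 and keeps 240 − 216 = 24.
Round 2 (country B proposes): rejecting gives country A an expected 0.9 × 24 = 21.6, so country B offers 21.6, keeping 218.4.
Round 1 (country A proposes): rejecting gives country B an expected 0.9 × 218.4 = 196.56; country A offers that and keeps 43.44.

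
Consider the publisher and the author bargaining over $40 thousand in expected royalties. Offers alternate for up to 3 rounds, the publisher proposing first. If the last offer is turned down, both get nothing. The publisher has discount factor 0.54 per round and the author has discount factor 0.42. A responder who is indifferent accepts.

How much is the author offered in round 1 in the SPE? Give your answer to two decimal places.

7.73

Round 3 (the publisher proposes): the author will accept anything ≥ 0, so the publisher offers 0 and keeps 40.
Round 2 (the author proposes): the publisher can get 40 next round, worth 0.54 × 40 = 21.6 now. The author offers 21.6 and keeps 40 − 21.6 = 18.4.
Round 1 (the publisher proposes): the author can get 18.4 next round, worth 0.42 × 18.4 = 7.728 now; the publisher offers that and keeps 32.272.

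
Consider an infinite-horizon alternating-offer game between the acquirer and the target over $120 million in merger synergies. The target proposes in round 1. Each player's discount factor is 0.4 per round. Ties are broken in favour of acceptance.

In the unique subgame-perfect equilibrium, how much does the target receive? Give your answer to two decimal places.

In a stationary SPE each proposer offers the other exactly their discounted continuation value.
If the target keeps x when proposing and the acquirer keeps y when proposing, then x = 120 − 0.4y and y = 120 − 0.4x.
Solving: x = 120(1 − 0.4) / (1 − 0.4·0.4) = 72 / 0.84 ≈ 85.7143.
The acquirer gets 120 − 85.7143 ≈ 34.2857.

85.71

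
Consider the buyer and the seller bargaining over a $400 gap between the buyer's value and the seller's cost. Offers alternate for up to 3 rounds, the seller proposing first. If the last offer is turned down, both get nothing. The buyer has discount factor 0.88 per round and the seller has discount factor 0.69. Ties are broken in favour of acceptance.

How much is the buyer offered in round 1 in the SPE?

109.12

Round 3 (the seller proposes): rejection yields 0 for the buyer; the seller offers 0 and keeps 400.
Round 2 (the buyer proposes): the seller can get 400 next round, worth 0.69 × 400 = 276 now; the buyer offers that and keeps 124.
Round 1 (the seller proposes): the buyer can get 124 next round, worth 0.88 × 124 = 109.12 now; the seller offers that and keeps 290.88.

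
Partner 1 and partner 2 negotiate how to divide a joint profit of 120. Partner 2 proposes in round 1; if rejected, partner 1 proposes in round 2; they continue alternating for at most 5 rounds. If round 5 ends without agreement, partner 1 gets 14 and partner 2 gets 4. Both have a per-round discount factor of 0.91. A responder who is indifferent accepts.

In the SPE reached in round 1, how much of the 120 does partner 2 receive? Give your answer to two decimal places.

92.43

Round 5 (partner 2 proposes): partner 1 gets 14 if talks fail, so partner 2 offers 14 and keeps 106.
Round 4 (partner 1 proposes): partner 2 can get 106 next round, worth 0.91 × 106 = 96.46 now. Partner 1 offers 96.46 and keeps 120 − 96.46 = 23.54.
Round 3 (partner 2 proposes): partner 1 can get 23.54 next round, worth 0.91 × 23.54 = 21.4214 now. Partner 2 offers 21.4214 and keeps 120 − 21.4214 = 98.5786.
Round 2 (partner 1 proposes): partner 2 can get 98.5786 next round, worth 0.91 × 98.5786 = 89.706526 now, so partner 1 offers 89.706526, keeping 30.293474.
Round 1 (partner 2 proposes): partner 1 can get 30.293474 next round, worth 0.91 × 30.293474 = 27.56706134 now, so partner 2 offers 27.56706134, keeping 92.43293866.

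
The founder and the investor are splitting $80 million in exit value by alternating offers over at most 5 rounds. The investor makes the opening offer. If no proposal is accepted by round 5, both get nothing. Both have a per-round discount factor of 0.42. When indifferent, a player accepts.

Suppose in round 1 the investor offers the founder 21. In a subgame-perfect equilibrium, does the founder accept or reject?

Round 5 (the investor proposes): the founder will accept anything ≥ 0, so the investor offers 0 and keeps 80.
Round 4 (the founder proposes): the investor can get 80 next round, worth 0.42 × 80 = 33.6 now. The founder offers 33.6 and keeps 80 − 33.6 = 46.4.
Round 3 (the investor proposes): the founder can get 46.4 next round, worth 0.42 × 46.4 = 19.488 now; the investor offers that and keeps 60.512.
Round 2 (the founder proposes): the investor can get 60.512 next round, worth 0.42 × 60.512 = 25.41504 now. The founder offers 25.41504 and keeps 80 − 25.41504 = 54.58496.
So by rejecting in round 1, the founder gets 54.58496 next round, worth 0.42 × 54.58496 = 22.9256832 now.
Offer 21 < 22.9256832, so the founder rejects.

Reject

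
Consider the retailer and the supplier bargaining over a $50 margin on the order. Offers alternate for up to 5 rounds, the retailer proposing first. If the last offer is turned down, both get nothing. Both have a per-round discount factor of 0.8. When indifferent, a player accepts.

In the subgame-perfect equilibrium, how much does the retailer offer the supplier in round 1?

13.12

Round 5 (the retailer proposes): rejection yields 0 for the supplier; the retailer offers 0 and keeps 50.
Round 4 (the supplier proposes): the retailer can get 50 next round, worth 0.8 × 50 = 40 now; the supplier offers that and keeps 10.
Round 3 (the retailer proposes): the supplier can get 10 next round, worth 0.8 × 10 = 8 now, so the retailer offers 8, keeping 42.
Round 2 (the supplier proposes): the retailer can get 42 next round, worth 0.8 × 42 = 33.6 now, so the supplier offers 33.6, keeping 16.4.
Round 1 (the retailer proposes): the supplier can get 16.4 next round, worth 0.8 × 16.4 = 13.12 now; the retailer offers that and keeps 36.88.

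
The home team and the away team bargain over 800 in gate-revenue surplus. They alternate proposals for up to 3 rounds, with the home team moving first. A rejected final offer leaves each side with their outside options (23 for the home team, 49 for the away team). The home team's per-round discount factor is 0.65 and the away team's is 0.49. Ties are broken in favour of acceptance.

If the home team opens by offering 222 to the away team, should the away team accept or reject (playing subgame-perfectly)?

Accept

Work out the away team's continuation value if the offer is rejected.
Round 3 (the home team proposes): the away team gets 49 if talks fail, so the home team offers 49 and keeps 751.
Round 2 (the away team proposes): the home team can get 751 next round, worth 0.65 × 751 = 488.15 now, so the away team offers 488.15, keeping 311.85.
So by rejecting in round 1, the away team gets 311.85 next round, worth 0.49 × 311.85 = 152.8065 now.
Offer 222 ≥ 152.8065, so the away team accepts.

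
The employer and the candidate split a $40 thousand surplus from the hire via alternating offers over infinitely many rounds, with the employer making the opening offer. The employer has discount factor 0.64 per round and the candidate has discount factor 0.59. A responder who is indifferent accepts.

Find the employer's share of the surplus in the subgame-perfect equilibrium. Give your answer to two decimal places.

In a stationary SPE each proposer offers the other exactly their discounted continuation value.
If the employer keeps x when proposing and the candidate keeps y when proposing, then x = 40 − 0.59y and y = 40 − 0.64x.
Solving: x = 40(1 − 0.59) / (1 − 0.64·0.59) = 16.4 / 0.6224 ≈ 26.3496.
The candidate gets 40 − 26.3496 ≈ 13.6504.

26.35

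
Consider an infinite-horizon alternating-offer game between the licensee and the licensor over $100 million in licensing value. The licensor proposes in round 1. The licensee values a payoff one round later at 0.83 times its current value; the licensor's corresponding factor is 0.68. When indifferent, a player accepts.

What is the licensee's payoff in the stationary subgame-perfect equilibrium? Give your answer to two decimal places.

Let x be the licensor's share when the licensor proposes and y be the licensee's share when the licensee proposes.
The licensee accepts iff offered ≥ 0.83·y, so x = 100 − 0.83y. Symmetrically y = 100 − 0.68x.
Substituting: x = 100 − 0.83(100 − 0.68x), giving x(1 − 0.68·0.83) = 100(1 − 0.83).
So x = 100 × 0.17 / 0.4356 ≈ 39.0266, and the licensee receives 100 − x ≈ 60.9734.

60.97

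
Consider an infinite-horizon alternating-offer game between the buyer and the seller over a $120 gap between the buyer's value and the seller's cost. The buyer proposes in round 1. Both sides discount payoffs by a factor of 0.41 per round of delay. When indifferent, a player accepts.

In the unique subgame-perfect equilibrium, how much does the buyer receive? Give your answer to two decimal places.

85.11

When the buyer proposes, the seller accepts any offer worth at least 0.41 times what the seller would get by proposing next round; and vice versa.
This gives x = 120 − 0.41y and y = 120 − 0.41x, where x and y are each side's share when it proposes.
Hence (1 − 0.41·0.41)x = 120(1 − 0.41), i.e. 0.8319·x = 70.8.
x ≈ 85.1064; the seller's share is 120 − x ≈ 34.8936.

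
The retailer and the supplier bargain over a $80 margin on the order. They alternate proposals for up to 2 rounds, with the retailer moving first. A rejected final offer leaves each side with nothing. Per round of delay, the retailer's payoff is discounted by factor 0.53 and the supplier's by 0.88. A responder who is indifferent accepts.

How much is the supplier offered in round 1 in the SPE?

Work backward from the last round.
Round 2 (the supplier proposes): the retailer will accept anything ≥ 0, so the supplier offers 0 and keeps 80.
Round 1 (the retailer proposes): the supplier can get 80 next round, worth 0.88 × 80 = 70.4 now; the retailer offers that and keeps 9.6.

70.4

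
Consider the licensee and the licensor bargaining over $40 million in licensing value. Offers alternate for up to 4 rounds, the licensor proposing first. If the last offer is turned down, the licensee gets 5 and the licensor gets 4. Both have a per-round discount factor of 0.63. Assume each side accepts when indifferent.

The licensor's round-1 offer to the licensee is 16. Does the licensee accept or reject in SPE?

Round 4 (the licensee proposes): the licensor gets 4 if talks fail, so the licensee offers 4 and keeps 36.
Round 3 (the licensor proposes): the licensee can get 36 next round, worth 0.63 × 36 = 22.68 now; the licensor offers that and keeps 17.32.
Round 2 (the licensee proposes): the licensor can get 17.32 next round, worth 0.63 × 17.32 = 10.9116 now, so the licensee offers 10.9116, keeping 29.0884.
So by rejecting in round 1, the licensee gets 29.0884 next round, worth 0.63 × 29.0884 = 18.325692 now.
Offer 16 < 18.325692, so the licensee rejects.

Reject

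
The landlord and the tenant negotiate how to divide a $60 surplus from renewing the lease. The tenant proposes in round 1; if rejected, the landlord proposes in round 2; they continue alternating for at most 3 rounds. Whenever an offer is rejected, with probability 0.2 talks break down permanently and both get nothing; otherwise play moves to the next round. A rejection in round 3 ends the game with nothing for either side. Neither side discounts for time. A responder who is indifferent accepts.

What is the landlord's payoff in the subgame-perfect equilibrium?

Round 3 (the tenant proposes): the landlord will accept anything ≥ 0, so the tenant offers 0 and keeps 60.
Round 2 (the landlord proposes): rejecting gives the tenant an expected 0.8 × 60 = 48. The landlord offers 48 and keeps 60 − 48 = 12.
Round 1 (the tenant proposes): rejecting gives the landlord an expected 0.8 × 12 = 9.6, so the tenant offers 9.6, keeping 50.4.

9.6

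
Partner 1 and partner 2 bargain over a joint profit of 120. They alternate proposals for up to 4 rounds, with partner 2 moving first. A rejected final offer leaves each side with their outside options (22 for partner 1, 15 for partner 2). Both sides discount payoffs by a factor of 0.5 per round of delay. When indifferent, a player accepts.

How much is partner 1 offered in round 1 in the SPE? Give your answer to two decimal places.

Round 4 (partner 1 proposes): partner 2 gets 15 if talks fail, so partner 1 offers 15 and keeps 105.
Round 3 (partner 2 proposes): partner 1 can get 105 next round, worth 0.5 × 105 = 52.5 now; partner 2 offers that and keeps 67.5.
Round 2 (partner 1 proposes): partner 2 can get 67.5 next round, worth 0.5 × 67.5 = 33.75 now. Partner 1 offers 33.75 and keeps 120 − 33.75 = 86.25.
Round 1 (partner 2 proposes): partner 1 can get 86.25 next round, worth 0.5 × 86.25 = 43.125 now; partner 2 offers that and keeps 76.875.

43.13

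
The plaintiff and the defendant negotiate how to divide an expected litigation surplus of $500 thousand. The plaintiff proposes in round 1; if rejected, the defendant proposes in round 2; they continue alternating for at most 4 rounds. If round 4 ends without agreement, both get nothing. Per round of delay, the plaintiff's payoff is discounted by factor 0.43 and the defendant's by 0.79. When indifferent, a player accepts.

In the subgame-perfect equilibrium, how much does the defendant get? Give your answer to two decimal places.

Round 4 (the defendant proposes): rejection yields 0 for the plaintiff; the defendant offers 0 and keeps 500.
Round 3 (the plaintiff proposes): the defendant can get 500 next round, worth 0.79 × 500 = 395 now; the plaintiff offers that and keeps 105.
Round 2 (the defendant proposes): the plaintiff can get 105 next round, worth 0.43 × 105 = 45.15 now. The defendant offers 45.15 and keeps 500 − 45.15 = 454.85.
Round 1 (the plaintiff proposes): the defendant can get 454.85 next round, worth 0.79 × 454.85 = 359.3315 now, so the plaintiff offers 359.3315, keeping 140.6685.

359.33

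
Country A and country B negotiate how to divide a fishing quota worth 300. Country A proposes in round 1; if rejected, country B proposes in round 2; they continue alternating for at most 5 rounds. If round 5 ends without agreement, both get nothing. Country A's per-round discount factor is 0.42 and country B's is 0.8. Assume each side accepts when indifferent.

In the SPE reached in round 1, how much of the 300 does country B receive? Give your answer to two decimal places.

Round 5 (country A proposes): country B will accept anything ≥ 0, so country A offers 0 and keeps 300.
Round 4 (country B proposes): country A can get 300 next round, worth 0.42 × 300 = 126 now; country B offers that and keeps 174.
Round 3 (country A proposes): country B can get 174 next round, worth 0.8 × 174 = 139.2 now; country A offers that and keeps 160.8.
Round 2 (country B proposes): country A can get 160.8 next round, worth 0.42 × 160.8 = 67.536 now. Country B offers 67.536 and keeps 300 − 67.536 = 232.464.
Round 1 (country A proposes): country B can get 232.464 next round, worth 0.8 × 232.464 = 185.9712 now. Country A offers 185.9712 and keeps 300 − 185.9712 = 114.0288.

185.97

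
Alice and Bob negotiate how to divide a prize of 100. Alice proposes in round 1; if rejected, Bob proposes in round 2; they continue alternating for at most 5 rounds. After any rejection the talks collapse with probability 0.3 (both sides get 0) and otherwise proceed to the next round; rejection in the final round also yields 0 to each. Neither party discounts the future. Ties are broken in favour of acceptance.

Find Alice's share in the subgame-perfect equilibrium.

By backward induction:
Round 5 (Alice proposes): rejection yields 0 for Bob; Alice offers 0 and keeps 100.
Round 4 (Bob proposes): rejecting gives Alice an expected 0.7 × 100 = 70, so Bob offers 70, keeping 30.
Round 3 (Alice proposes): rejecting gives Bob an expected 0.7 × 30 = 21, so Alice offers 21, keeping 79.
Round 2 (Bob proposes): rejecting gives Alice an expected 0.7 × 79 = 55.3; Bob offers that and keeps 44.7.
Round 1 (Alice proposes): rejecting gives Bob an expected 0.7 × 44.7 = 31.29. Alice offers 31.29 and keeps 100 − 31.29 = 68.71.

68.71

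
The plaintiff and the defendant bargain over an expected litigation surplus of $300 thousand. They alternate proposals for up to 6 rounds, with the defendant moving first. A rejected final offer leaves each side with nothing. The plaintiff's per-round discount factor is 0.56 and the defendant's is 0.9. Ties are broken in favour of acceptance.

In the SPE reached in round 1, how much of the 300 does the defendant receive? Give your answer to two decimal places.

Round 6 (the plaintiff proposes): rejection yields 0 for the defendant; the plaintiff offers 0 and keeps 300.
Round 5 (the defendant proposes): the plaintiff can get 300 next round, worth 0.56 × 300 = 168 now; the defendant offers that and keeps 132.
Round 4 (the plaintiff proposes): the defendant can get 132 next round, worth 0.9 × 132 = 118.8 now; the plaintiff offers that and keeps 181.2.
Round 3 (the defendant proposes): the plaintiff can get 181.2 next round, worth 0.56 × 181.2 = 101.472 now. The defendant offers 101.472 and keeps 300 − 101.472 = 198.528.
Round 2 (the plaintiff proposes): the defendant can get 198.528 next round, worth 0.9 × 198.528 = 178.6752 now, so the plaintiff offers 178.6752, keeping 121.3248.
Round 1 (the defendant proposes): the plaintiff can get 121.3248 next round, worth 0.56 × 121.3248 = 67.941888 now, so the defendant offers 67.941888, keeping 232.058112.

232.06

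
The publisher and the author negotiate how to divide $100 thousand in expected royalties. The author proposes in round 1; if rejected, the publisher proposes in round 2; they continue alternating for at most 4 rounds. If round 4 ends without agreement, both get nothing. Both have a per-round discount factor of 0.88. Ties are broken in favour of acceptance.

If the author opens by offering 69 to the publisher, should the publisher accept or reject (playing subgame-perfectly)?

Round 4 (the publisher proposes): the author will accept anything ≥ 0, so the publisher offers 0 and keeps 100.
Round 3 (the author proposes): the publisher can get 100 next round, worth 0.88 × 100 = 88 now, so the author offers 88, keeping 12.
Round 2 (the publisher proposes): the author can get 12 next round, worth 0.88 × 12 = 10.56 now; the publisher offers that and keeps 89.44.
So by rejecting in round 1, the publisher gets 89.44 next round, worth 0.88 × 89.44 = 78.7072 now.
Offer 69 < 78.7072, so the publisher rejects.

Reject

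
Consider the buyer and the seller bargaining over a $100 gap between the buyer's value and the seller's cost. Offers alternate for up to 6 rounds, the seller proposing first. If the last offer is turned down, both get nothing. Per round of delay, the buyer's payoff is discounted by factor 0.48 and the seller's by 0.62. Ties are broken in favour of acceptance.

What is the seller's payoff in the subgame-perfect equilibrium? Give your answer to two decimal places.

Solve by backward induction from round 6.
Round 6 (the buyer proposes): rejection yields 0 for the seller; the buyer offers 0 and keeps 100.
Round 5 (the seller proposes): the buyer can get 100 next round, worth 0.48 × 100 = 48 now; the seller offers that and keeps 52.
Round 4 (the buyer proposes): the seller can get 52 next round, worth 0.62 × 52 = 32.24 now, so the buyer offers 32.24, keeping 67.76.
Round 3 (the seller proposes): the buyer can get 67.76 next round, worth 0.48 × 67.76 = 32.5248 now, so the seller offers 32.5248, keeping 67.4752.
Round 2 (the buyer proposes): the seller can get 67.4752 next round, worth 0.62 × 67.4752 = 41.834624 now; the buyer offers that and keeps 58.165376.
Round 1 (the seller proposes): the buyer can get 58.165376 next round, worth 0.48 × 58.165376 = 27.91938048 now, so the seller offers 27.91938048, keeping 72.08061952.

72.08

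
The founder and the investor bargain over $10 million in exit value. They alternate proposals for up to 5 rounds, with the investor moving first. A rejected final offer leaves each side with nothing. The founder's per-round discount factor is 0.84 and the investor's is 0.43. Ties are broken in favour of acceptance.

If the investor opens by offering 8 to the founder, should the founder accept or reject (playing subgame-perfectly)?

Accept

Round 5 (the investor proposes): rejection yields 0 for the founder; the investor offers 0 and keeps 10.
Round 4 (the founder proposes): the investor can get 10 next round, worth 0.43 × 10 = 4.3 now, so the founder offers 4.3, keeping 5.7.
Round 3 (the investor proposes): the founder can get 5.7 next round, worth 0.84 × 5.7 = 4.788 now, so the investor offers 4.788, keeping 5.212.
Round 2 (the founder proposes): the investor can get 5.212 next round, worth 0.43 × 5.212 = 2.24116 now; the founder offers that and keeps 7.75884.
So by rejecting in round 1, the founder gets 7.75884 next round, worth 0.84 × 7.75884 = 6.5174256 now.
Offer 8 ≥ 6.5174256, so the founder accepts.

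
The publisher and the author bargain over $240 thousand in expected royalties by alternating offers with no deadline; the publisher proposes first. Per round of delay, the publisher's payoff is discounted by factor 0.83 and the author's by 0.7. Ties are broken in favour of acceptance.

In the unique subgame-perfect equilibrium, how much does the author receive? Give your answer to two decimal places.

When the publisher proposes, the author accepts any offer worth at least 0.7 times what the author would get by proposing next round; and vice versa.
This gives x = 240 − 0.7y and y = 240 − 0.83x, where x and y are each side's share when it proposes.
Hence (1 − 0.7·0.83)x = 240(1 − 0.7), i.e. 0.419·x = 72.
x ≈ 171.8377; the author's share is 240 − x ≈ 68.1623.

68.16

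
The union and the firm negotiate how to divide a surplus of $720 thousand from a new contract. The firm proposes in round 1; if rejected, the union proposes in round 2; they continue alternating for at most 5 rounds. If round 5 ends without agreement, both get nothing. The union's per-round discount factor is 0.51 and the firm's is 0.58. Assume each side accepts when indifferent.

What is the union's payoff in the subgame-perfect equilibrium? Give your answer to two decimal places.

Work backward from the last round.
Round 5 (the firm proposes): the union will accept anything ≥ 0, so the firm offers 0 and keeps 720.
Round 4 (the union proposes): the firm can get 720 next round, worth 0.58 × 720 = 417.6 now; the union offers that and keeps 302.4.
Round 3 (the firm proposes): the union can get 302.4 next round, worth 0.51 × 302.4 = 154.224 now, so the firm offers 154.224, keeping 565.776.
Round 2 (the union proposes): the firm can get 565.776 next round, worth 0.58 × 565.776 = 328.15008 now, so the union offers 328.15008, keeping 391.84992.
Round 1 (the firm proposes): the union can get 391.84992 next round, worth 0.51 × 391.84992 = 199.8434592 now, so the firm offers 199.8434592, keeping 520.1565408.

199.84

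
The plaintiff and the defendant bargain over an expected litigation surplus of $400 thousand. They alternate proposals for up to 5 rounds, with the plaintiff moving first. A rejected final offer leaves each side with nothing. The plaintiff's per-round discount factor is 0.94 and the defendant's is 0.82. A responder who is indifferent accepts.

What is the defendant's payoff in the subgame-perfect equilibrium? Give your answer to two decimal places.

34.85

By backward induction:
Round 5 (the plaintiff proposes): rejection yields 0 for the defendant; the plaintiff offers 0 and keeps 400.
Round 4 (the defendant proposes): the plaintiff can get 400 next round, worth 0.94 × 400 = 376 now; the defendant offers that and keeps 24.
Round 3 (the plaintiff proposes): the defendant can get 24 next round, worth 0.82 × 24 = 19.68 now; the plaintiff offers that and keeps 380.32.
Round 2 (the defendant proposes): the plaintiff can get 380.32 next round, worth 0.94 × 380.32 = 357.5008 now; the defendant offers that and keeps 42.4992.
Round 1 (the plaintiff proposes): the defendant can get 42.4992 next round, worth 0.82 × 42.4992 = 34.849344 now, so the plaintiff offers 34.849344, keeping 365.150656.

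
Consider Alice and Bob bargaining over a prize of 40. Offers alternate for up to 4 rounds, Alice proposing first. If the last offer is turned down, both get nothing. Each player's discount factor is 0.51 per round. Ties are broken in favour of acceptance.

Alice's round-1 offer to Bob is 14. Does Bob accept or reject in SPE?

Round 4 (Bob proposes): rejection yields 0 for Alice; Bob offers 0 and keeps 40.
Round 3 (Alice proposes): Bob can get 40 next round, worth 0.51 × 40 = 20.4 now. Alice offers 20.4 and keeps 40 − 20.4 = 19.6.
Round 2 (Bob proposes): Alice can get 19.6 next round, worth 0.51 × 19.6 = 9.996 now, so Bob offers 9.996, keeping 30.004.
So by rejecting in round 1, Bob gets 30.004 next round, worth 0.51 × 30.004 = 15.30204 now.
Offer 14 < 15.30204, so Bob rejects.

Reject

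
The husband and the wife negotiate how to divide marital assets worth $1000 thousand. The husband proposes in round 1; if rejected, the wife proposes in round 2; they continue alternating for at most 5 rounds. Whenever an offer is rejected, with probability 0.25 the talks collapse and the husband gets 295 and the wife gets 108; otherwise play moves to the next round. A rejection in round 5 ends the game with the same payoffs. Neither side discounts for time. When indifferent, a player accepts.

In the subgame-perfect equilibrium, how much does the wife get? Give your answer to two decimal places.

282.90

Round 5 (the husband proposes): the wife gets 108 if talks fail, so the husband offers 108 and keeps 892.
Round 4 (the wife proposes): rejecting gives the husband an expected 0.75 × 892 + 0.25 × 295 = 742.75. The wife offers 742.75 and keeps 1000 − 742.75 = 257.25.
Round 3 (the husband proposes): rejecting gives the wife an expected 0.75 × 257.25 + 0.25 × 108 = 219.9375, so the husband offers 219.9375, keeping 780.0625.
Round 2 (the wife proposes): rejecting gives the husband an expected 0.75 × 780.0625 + 0.25 × 295 = 658.796875; the wife offers that and keeps 341.203125.
Round 1 (the husband proposes): rejecting gives the wife an expected 0.75 × 341.203125 + 0.25 × 108 = 282.90234375, so the husband offers 282.90234375, keeping 717.09765625.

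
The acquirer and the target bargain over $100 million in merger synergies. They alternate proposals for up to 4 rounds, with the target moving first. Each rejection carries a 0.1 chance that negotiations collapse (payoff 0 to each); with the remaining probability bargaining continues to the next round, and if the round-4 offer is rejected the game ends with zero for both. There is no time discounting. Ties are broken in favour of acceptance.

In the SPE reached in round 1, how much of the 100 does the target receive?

By backward induction:
Round 4 (the acquirer proposes): the target will accept anything ≥ 0, so the acquirer offers 0 and keeps 100.
Round 3 (the target proposes): rejecting gives the acquirer an expected 0.9 × 100 = 90, so the target offers 90, keeping 10.
Round 2 (the acquirer proposes): rejecting gives the target an expected 0.9 × 10 = 9. The acquirer offers 9 and keeps 100 − 9 = 91.
Round 1 (the target proposes): rejecting gives the acquirer an expected 0.9 × 91 = 81.9, so the target offers 81.9, keeping 18.1.

18.1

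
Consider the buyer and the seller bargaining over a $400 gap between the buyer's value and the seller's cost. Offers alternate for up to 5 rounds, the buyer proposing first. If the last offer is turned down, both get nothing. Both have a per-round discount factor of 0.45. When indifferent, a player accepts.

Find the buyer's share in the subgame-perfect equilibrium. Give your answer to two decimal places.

Solve by backward induction from round 5.
Round 5 (the buyer proposes): the seller will accept anything ≥ 0, so the buyer offers 0 and keeps 400.
Round 4 (the seller proposes): the buyer can get 400 next round, worth 0.45 × 400 = 180 now. The seller offers 180 and keeps 400 − 180 = 220.
Round 3 (the buyer proposes): the seller can get 220 next round, worth 0.45 × 220 = 99 now. The buyer offers 99 and keeps 400 − 99 = 301.
Round 2 (the seller proposes): the buyer can get 301 next round, worth 0.45 × 301 = 135.45 now; the seller offers that and keeps 264.55.
Round 1 (the buyer proposes): the seller can get 264.55 next round, worth 0.45 × 264.55 = 119.0475 now; the buyer offers that and keeps 280.9525.

280.95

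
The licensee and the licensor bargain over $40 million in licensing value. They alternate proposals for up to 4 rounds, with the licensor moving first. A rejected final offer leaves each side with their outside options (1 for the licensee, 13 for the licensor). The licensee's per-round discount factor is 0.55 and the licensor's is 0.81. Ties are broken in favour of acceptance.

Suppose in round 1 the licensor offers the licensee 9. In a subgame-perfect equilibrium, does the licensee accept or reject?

Round 4 (the licensee proposes): the licensor gets 13 if talks fail, so the licensee offers 13 and keeps 27.
Round 3 (the licensor proposes): the licensee can get 27 next round, worth 0.55 × 27 = 14.85 now, so the licensor offers 14.85, keeping 25.15.
Round 2 (the licensee proposes): the licensor can get 25.15 next round, worth 0.81 × 25.15 = 20.3715 now; the licensee offers that and keeps 19.6285.
So by rejecting in round 1, the licensee gets 19.6285 next round, worth 0.55 × 19.6285 = 10.795675 now.
Offer 9 < 10.795675, so the licensee rejects.

Reject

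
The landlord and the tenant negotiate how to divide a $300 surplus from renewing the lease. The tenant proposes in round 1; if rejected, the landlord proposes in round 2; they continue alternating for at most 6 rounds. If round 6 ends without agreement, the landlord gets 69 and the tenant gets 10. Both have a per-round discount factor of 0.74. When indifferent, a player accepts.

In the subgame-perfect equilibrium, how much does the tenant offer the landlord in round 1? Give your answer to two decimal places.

Round 6 (the landlord proposes): the tenant gets 10 if talks fail, so the landlord offers 10 and keeps 290.
Round 5 (the tenant proposes): the landlord can get 290 next round, worth 0.74 × 290 = 214.6 now, so the tenant offers 214.6, keeping 85.4.
Round 4 (the landlord proposes): the tenant can get 85.4 next round, worth 0.74 × 85.4 = 63.196 now, so the landlord offers 63.196, keeping 236.804.
Round 3 (the tenant proposes): the landlord can get 236.804 next round, worth 0.74 × 236.804 = 175.23496 now, so the tenant offers 175.23496, keeping 124.76504.
Round 2 (the landlord proposes): the tenant can get 124.76504 next round, worth 0.74 × 124.76504 = 92.3261296 now, so the landlord offers 92.3261296, keeping 207.6738704.
Round 1 (the tenant proposes): the landlord can get 207.6738704 next round, worth 0.74 × 207.6738704 = 153.678664096 now; the tenant offers that and keeps 146.321335904.

153.68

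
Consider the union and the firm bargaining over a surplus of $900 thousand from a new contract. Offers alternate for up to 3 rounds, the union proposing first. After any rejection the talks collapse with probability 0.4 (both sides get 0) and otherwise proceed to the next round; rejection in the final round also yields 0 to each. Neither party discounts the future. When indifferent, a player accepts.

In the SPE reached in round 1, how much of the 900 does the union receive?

By backward induction:
Round 3 (the union proposes): rejection yields 0 for the firm; the union offers 0 and keeps 900.
Round 2 (the firm proposes): rejecting gives the union an expected 0.6 × 900 = 540; the firm offers that and keeps 360.
Round 1 (the union proposes): rejecting gives the firm an expected 0.6 × 360 = 216, so the union offers 216, keeping 684.

684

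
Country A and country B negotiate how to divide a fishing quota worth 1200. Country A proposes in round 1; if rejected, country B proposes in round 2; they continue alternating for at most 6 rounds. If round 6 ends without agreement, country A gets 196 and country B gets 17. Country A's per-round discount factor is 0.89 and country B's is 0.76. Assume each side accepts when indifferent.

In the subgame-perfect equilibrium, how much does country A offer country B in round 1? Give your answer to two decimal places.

Round 6 (country B proposes): country A gets 196 if talks fail, so country B offers 196 and keeps 1004.
Round 5 (country A proposes): country B can get 1004 next round, worth 0.76 × 1004 = 763.04 now, so country A offers 763.04, keeping 436.96.
Round 4 (country B proposes): country A can get 436.96 next round, worth 0.89 × 436.96 = 388.8944 now. Country B offers 388.8944 and keeps 1200 − 388.8944 = 811.1056.
Round 3 (country A proposes): country B can get 811.1056 next round, worth 0.76 × 811.1056 = 616.440256 now. Country A offers 616.440256 and keeps 1200 − 616.440256 = 583.559744.
Round 2 (country B proposes): country A can get 583.559744 next round, worth 0.89 × 583.559744 = 519.36817216 now, so country B offers 519.36817216, keeping 680.63182784.
Round 1 (country A proposes): country B can get 680.63182784 next round, worth 0.76 × 680.63182784 = 517.2801891584 now, so country A offers 517.2801891584, keeping 682.7198108416.

517.28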